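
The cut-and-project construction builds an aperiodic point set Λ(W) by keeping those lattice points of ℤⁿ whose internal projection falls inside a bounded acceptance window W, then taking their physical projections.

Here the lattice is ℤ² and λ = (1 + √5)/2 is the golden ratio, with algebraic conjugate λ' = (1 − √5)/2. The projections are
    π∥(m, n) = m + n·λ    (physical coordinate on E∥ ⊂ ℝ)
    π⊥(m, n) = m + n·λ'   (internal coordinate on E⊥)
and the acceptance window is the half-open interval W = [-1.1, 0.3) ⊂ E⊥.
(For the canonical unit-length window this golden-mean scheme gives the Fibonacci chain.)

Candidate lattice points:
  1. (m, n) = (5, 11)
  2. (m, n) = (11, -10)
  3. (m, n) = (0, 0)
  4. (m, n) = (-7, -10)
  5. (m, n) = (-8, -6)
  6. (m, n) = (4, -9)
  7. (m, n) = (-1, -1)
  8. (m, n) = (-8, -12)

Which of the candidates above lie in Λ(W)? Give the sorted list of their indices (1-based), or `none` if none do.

3, 4, 7, 8

Compute λ' = (1−√5)/2 = -0.6180, so π⊥(m,n) = m -0.6180·n.
#1 (5,11): internal coord 5 + (11)·λ' = -1.7984; -1.7984 ∉ [-1.1, 0.3) → out
#2 (11,-10): internal coord 11 + (-10)·λ' = +17.1803; +17.1803 ∉ [-1.1, 0.3) → out
#3 (0,0): internal coord 0 + (0)·λ' = +0.0000; +0.0000 ∈ [-1.1, 0.3) → IN Λ
#4 (-7,-10): internal coord -7 + (-10)·λ' = -0.8197; -0.8197 ∈ [-1.1, 0.3) → IN Λ
#5 (-8,-6): internal coord -8 + (-6)·λ' = -4.2918; -4.2918 ∉ [-1.1, 0.3) → out
#6 (4,-9): internal coord 4 + (-9)·λ' = +9.5623; +9.5623 ∉ [-1.1, 0.3) → out
#7 (-1,-1): internal coord -1 + (-1)·λ' = -0.3820; -0.3820 ∈ [-1.1, 0.3) → IN Λ
#8 (-8,-12): internal coord -8 + (-12)·λ' = -0.5836; -0.5836 ∈ [-1.1, 0.3) → IN Λ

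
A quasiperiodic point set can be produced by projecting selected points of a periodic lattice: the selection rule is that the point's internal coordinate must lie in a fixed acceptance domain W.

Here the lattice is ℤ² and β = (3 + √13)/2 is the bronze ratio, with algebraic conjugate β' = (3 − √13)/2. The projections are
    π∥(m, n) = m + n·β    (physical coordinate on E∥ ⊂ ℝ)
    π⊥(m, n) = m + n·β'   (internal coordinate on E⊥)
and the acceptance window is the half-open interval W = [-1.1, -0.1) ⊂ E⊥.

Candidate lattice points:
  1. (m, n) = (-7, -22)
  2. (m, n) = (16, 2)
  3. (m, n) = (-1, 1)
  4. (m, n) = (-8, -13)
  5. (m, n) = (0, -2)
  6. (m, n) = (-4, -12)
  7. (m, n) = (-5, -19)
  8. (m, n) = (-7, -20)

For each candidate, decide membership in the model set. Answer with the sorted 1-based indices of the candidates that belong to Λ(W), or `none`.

1, 6, 8

Compute β' = (3−√13)/2 = -0.3028, so π⊥(m,n) = m -0.3028·n.
candidate 1: (m,n)=(-7,-22) → π∥ = -7-22·β ≈ -79.6611, π⊥ = -7-22·β' ≈ -0.3389 ∈ [-1.1, -0.1) ⇒ IN Λ
candidate 2: (m,n)=(16,2) → π∥ = 16+2·β ≈ 22.6056, π⊥ = 16+2·β' ≈ 15.3944 ∉ [-1.1, -0.1) ⇒ out
candidate 3: (m,n)=(-1,1) → π∥ = -1+1·β ≈ 2.3028, π⊥ = -1+1·β' ≈ -1.3028 ∉ [-1.1, -0.1) ⇒ out
candidate 4: (m,n)=(-8,-13) → π∥ = -8-13·β ≈ -50.9361, π⊥ = -8-13·β' ≈ -4.0639 ∉ [-1.1, -0.1) ⇒ out
candidate 5: (m,n)=(0,-2) → π∥ = 0-2·β ≈ -6.6056, π⊥ = 0-2·β' ≈ 0.6056 ∉ [-1.1, -0.1) ⇒ out
candidate 6: (m,n)=(-4,-12) → π∥ = -4-12·β ≈ -43.6333, π⊥ = -4-12·β' ≈ -0.3667 ∈ [-1.1, -0.1) ⇒ IN Λ
candidate 7: (m,n)=(-5,-19) → π∥ = -5-19·β ≈ -67.7527, π⊥ = -5-19·β' ≈ 0.7527 ∉ [-1.1, -0.1) ⇒ out
candidate 8: (m,n)=(-7,-20) → π∥ = -7-20·β ≈ -73.0555, π⊥ = -7-20·β' ≈ -0.9445 ∈ [-1.1, -0.1) ⇒ IN Λ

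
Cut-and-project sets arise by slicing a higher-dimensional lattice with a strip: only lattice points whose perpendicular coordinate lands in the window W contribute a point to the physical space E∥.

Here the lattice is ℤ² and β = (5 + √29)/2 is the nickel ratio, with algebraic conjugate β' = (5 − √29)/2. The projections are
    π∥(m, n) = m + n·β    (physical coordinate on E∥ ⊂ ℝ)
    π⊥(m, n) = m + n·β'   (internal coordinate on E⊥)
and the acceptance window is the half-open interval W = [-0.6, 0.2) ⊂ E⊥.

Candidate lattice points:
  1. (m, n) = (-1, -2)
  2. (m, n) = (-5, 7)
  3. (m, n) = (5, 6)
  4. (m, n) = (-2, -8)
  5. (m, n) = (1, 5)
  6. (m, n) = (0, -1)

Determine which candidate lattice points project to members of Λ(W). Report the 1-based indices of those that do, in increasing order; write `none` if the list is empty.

Numerically β ≈ 5.19258 and β' = −1/β ≈ -0.19258.
candidate 1: (m,n)=(-1,-2) → π∥ = -1-2·β ≈ -11.38516, π⊥ = -1-2·β' ≈ -0.61484 ∉ [-0.6, 0.2) ⇒ out
candidate 2: (m,n)=(-5,7) → π∥ = -5+7·β ≈ 31.34808, π⊥ = -5+7·β' ≈ -6.34808 ∉ [-0.6, 0.2) ⇒ out
candidate 3: (m,n)=(5,6) → π∥ = 5+6·β ≈ 36.15549, π⊥ = 5+6·β' ≈ 3.84451 ∉ [-0.6, 0.2) ⇒ out
candidate 4: (m,n)=(-2,-8) → π∥ = -2-8·β ≈ -43.54066, π⊥ = -2-8·β' ≈ -0.45934 ∈ [-0.6, 0.2) ⇒ IN Λ
candidate 5: (m,n)=(1,5) → π∥ = 1+5·β ≈ 26.96291, π⊥ = 1+5·β' ≈ 0.03709 ∈ [-0.6, 0.2) ⇒ IN Λ
candidate 6: (m,n)=(0,-1) → π∥ = 0-1·β ≈ -5.19258, π⊥ = 0-1·β' ≈ 0.19258 ∈ [-0.6, 0.2) ⇒ IN Λ

4, 5, 6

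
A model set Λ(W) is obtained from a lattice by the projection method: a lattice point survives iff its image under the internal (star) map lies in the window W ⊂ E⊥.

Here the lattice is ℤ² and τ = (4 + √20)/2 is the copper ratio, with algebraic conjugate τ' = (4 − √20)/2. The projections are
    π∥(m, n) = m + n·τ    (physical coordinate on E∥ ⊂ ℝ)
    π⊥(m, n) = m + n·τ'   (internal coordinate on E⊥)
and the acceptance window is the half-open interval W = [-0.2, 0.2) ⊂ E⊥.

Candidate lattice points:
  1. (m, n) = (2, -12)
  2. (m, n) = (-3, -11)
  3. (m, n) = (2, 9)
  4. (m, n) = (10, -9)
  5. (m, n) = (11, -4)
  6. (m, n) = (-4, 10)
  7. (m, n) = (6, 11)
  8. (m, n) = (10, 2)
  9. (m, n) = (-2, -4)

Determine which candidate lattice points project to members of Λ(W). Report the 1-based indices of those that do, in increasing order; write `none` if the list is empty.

Numerically τ ≈ 4.2361 and τ' = −1/τ ≈ -0.2361.
candidate 1: (m,n)=(2,-12) → π∥ = 2-12·τ ≈ -48.8328, π⊥ = 2-12·τ' ≈ 4.8328 ∉ [-0.2, 0.2) ⇒ out
candidate 2: (m,n)=(-3,-11) → π∥ = -3-11·τ ≈ -49.5967, π⊥ = -3-11·τ' ≈ -0.4033 ∉ [-0.2, 0.2) ⇒ out
candidate 3: (m,n)=(2,9) → π∥ = 2+9·τ ≈ 40.1246, π⊥ = 2+9·τ' ≈ -0.1246 ∈ [-0.2, 0.2) ⇒ IN Λ
candidate 4: (m,n)=(10,-9) → π∥ = 10-9·τ ≈ -28.1246, π⊥ = 10-9·τ' ≈ 12.1246 ∉ [-0.2, 0.2) ⇒ out
candidate 5: (m,n)=(11,-4) → π∥ = 11-4·τ ≈ -5.9443, π⊥ = 11-4·τ' ≈ 11.9443 ∉ [-0.2, 0.2) ⇒ out
candidate 6: (m,n)=(-4,10) → π∥ = -4+10·τ ≈ 38.3607, π⊥ = -4+10·τ' ≈ -6.3607 ∉ [-0.2, 0.2) ⇒ out
candidate 7: (m,n)=(6,11) → π∥ = 6+11·τ ≈ 52.5967, π⊥ = 6+11·τ' ≈ 3.4033 ∉ [-0.2, 0.2) ⇒ out
candidate 8: (m,n)=(10,2) → π∥ = 10+2·τ ≈ 18.4721, π⊥ = 10+2·τ' ≈ 9.5279 ∉ [-0.2, 0.2) ⇒ out
candidate 9: (m,n)=(-2,-4) → π∥ = -2-4·τ ≈ -18.9443, π⊥ = -2-4·τ' ≈ -1.0557 ∉ [-0.2, 0.2) ⇒ out

3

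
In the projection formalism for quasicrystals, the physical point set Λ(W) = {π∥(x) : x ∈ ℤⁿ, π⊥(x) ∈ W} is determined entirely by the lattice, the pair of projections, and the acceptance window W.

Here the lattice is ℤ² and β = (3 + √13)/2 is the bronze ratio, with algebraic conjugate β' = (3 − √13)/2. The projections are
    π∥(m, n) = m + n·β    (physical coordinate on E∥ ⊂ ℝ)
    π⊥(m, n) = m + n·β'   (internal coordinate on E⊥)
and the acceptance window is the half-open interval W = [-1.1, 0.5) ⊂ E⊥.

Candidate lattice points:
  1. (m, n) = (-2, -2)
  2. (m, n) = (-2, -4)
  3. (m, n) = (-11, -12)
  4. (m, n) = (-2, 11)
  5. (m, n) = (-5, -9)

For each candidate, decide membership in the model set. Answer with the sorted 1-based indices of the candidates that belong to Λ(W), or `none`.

2

β' = (3−√13)/2 ≈ -0.30278.
[1] lift (-2,-2): star map gives -1.39445; window check -1.1 ≤ -1.39445 < 0.5 is false → out
[2] lift (-2,-4): star map gives -0.78890; window check -1.1 ≤ -0.78890 < 0.5 is true → IN Λ
[3] lift (-11,-12): star map gives -7.36669; window check -1.1 ≤ -7.36669 < 0.5 is false → out
[4] lift (-2,11): star map gives -5.33053; window check -1.1 ≤ -5.33053 < 0.5 is false → out
[5] lift (-5,-9): star map gives -2.27502; window check -1.1 ≤ -2.27502 < 0.5 is false → out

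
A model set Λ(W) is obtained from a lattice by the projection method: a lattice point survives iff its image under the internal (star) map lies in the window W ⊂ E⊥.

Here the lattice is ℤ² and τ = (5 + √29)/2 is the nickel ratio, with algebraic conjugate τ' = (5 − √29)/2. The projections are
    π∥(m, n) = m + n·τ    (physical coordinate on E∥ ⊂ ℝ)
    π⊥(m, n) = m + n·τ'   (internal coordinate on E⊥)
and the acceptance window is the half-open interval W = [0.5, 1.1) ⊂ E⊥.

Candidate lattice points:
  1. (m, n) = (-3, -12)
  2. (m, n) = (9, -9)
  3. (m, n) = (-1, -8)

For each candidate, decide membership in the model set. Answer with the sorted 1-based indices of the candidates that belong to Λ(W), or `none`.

Numerically τ ≈ 5.1926 and τ' = −1/τ ≈ -0.1926.
candidate 1: (m,n)=(-3,-12) → π∥ = -3-12·τ ≈ -65.3110, π⊥ = -3-12·τ' ≈ -0.6890 ∉ [0.5, 1.1) ⇒ out
candidate 2: (m,n)=(9,-9) → π∥ = 9-9·τ ≈ -37.7332, π⊥ = 9-9·τ' ≈ 10.7332 ∉ [0.5, 1.1) ⇒ out
candidate 3: (m,n)=(-1,-8) → π∥ = -1-8·τ ≈ -42.5407, π⊥ = -1-8·τ' ≈ 0.5407 ∈ [0.5, 1.1) ⇒ IN Λ

3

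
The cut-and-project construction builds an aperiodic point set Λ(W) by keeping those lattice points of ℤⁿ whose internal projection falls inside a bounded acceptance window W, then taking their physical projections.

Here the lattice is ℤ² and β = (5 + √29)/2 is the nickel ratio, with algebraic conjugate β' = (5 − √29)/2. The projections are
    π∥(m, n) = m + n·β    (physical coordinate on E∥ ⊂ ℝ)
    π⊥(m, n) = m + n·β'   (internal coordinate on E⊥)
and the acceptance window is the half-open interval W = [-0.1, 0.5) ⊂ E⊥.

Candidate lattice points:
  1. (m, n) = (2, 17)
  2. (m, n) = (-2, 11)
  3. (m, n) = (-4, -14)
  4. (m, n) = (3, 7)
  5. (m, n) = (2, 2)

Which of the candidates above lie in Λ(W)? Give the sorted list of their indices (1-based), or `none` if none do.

Compute β' = (5−√29)/2 = -0.1926, so π⊥(m,n) = m -0.1926·n.
#1 (2,17): internal coord 2 + (17)·β' = -1.2739; -1.2739 ∉ [-0.1, 0.5) → out
#2 (-2,11): internal coord -2 + (11)·β' = -4.1184; -4.1184 ∉ [-0.1, 0.5) → out
#3 (-4,-14): internal coord -4 + (-14)·β' = -1.3038; -1.3038 ∉ [-0.1, 0.5) → out
#4 (3,7): internal coord 3 + (7)·β' = +1.6519; +1.6519 ∉ [-0.1, 0.5) → out
#5 (2,2): internal coord 2 + (2)·β' = +1.6148; +1.6148 ∉ [-0.1, 0.5) → out

none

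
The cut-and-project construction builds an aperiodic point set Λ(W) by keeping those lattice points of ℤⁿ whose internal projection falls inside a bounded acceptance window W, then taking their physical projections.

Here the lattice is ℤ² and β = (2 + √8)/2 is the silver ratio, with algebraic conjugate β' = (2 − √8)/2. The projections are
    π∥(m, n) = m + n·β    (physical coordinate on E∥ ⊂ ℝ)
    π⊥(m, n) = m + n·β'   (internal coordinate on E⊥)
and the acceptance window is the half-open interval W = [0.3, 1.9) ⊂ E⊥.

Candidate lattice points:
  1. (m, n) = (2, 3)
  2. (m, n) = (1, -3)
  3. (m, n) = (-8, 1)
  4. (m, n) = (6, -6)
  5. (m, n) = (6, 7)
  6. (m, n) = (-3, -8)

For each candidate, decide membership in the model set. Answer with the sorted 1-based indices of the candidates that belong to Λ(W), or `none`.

1, 6

Compute β' = (2−√8)/2 = -0.414214, so π⊥(m,n) = m -0.414214·n.
#1 (2,3): internal coord 2 + (3)·β' = +0.757359; +0.757359 ∈ [0.3, 1.9) → IN Λ
#2 (1,-3): internal coord 1 + (-3)·β' = +2.242641; +2.242641 ∉ [0.3, 1.9) → out
#3 (-8,1): internal coord -8 + (1)·β' = -8.414214; -8.414214 ∉ [0.3, 1.9) → out
#4 (6,-6): internal coord 6 + (-6)·β' = +8.485281; +8.485281 ∉ [0.3, 1.9) → out
#5 (6,7): internal coord 6 + (7)·β' = +3.100505; +3.100505 ∉ [0.3, 1.9) → out
#6 (-3,-8): internal coord -3 + (-8)·β' = +0.313708; +0.313708 ∈ [0.3, 1.9) → IN Λ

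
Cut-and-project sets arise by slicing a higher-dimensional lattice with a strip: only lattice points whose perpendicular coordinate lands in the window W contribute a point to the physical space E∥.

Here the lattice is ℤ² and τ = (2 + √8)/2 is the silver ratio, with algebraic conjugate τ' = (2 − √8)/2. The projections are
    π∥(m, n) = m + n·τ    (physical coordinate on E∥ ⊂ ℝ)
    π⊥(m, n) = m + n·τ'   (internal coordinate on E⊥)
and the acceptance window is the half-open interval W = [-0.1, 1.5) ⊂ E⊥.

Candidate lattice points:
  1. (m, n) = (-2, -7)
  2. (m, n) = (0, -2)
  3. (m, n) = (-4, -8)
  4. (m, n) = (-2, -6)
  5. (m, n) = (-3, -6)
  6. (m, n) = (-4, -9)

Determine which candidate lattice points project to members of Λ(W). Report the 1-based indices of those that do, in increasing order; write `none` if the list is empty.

1, 2, 4

Numerically τ ≈ 2.41421 and τ' = −1/τ ≈ -0.41421.
#1 (-2,-7): internal coord -2 + (-7)·τ' = +0.89949; +0.89949 ∈ [-0.1, 1.5) → IN Λ
#2 (0,-2): internal coord 0 + (-2)·τ' = +0.82843; +0.82843 ∈ [-0.1, 1.5) → IN Λ
#3 (-4,-8): internal coord -4 + (-8)·τ' = -0.68629; -0.68629 ∉ [-0.1, 1.5) → out
#4 (-2,-6): internal coord -2 + (-6)·τ' = +0.48528; +0.48528 ∈ [-0.1, 1.5) → IN Λ
#5 (-3,-6): internal coord -3 + (-6)·τ' = -0.51472; -0.51472 ∉ [-0.1, 1.5) → out
#6 (-4,-9): internal coord -4 + (-9)·τ' = -0.27208; -0.27208 ∉ [-0.1, 1.5) → out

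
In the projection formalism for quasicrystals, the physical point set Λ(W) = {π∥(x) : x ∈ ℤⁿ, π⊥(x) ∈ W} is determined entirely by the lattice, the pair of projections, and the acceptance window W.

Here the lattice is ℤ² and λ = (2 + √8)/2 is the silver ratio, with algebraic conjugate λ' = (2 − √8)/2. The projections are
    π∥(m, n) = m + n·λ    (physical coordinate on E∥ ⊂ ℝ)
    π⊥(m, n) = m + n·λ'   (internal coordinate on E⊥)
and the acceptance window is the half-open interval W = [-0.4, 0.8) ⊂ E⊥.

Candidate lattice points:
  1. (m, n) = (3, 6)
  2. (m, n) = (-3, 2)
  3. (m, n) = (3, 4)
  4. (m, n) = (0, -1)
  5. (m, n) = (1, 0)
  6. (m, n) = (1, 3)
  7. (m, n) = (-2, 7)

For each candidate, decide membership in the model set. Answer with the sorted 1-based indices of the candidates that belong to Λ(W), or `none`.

λ' = (2−√8)/2 ≈ -0.4142.
[1] lift (3,6): star map gives 0.5147; window check -0.4 ≤ 0.5147 < 0.8 is true → IN Λ
[2] lift (-3,2): star map gives -3.8284; window check -0.4 ≤ -3.8284 < 0.8 is false → out
[3] lift (3,4): star map gives 1.3431; window check -0.4 ≤ 1.3431 < 0.8 is false → out
[4] lift (0,-1): star map gives 0.4142; window check -0.4 ≤ 0.4142 < 0.8 is true → IN Λ
[5] lift (1,0): star map gives 1.0000; window check -0.4 ≤ 1.0000 < 0.8 is false → out
[6] lift (1,3): star map gives -0.2426; window check -0.4 ≤ -0.2426 < 0.8 is true → IN Λ
[7] lift (-2,7): star map gives -4.8995; window check -0.4 ≤ -4.8995 < 0.8 is false → out

1, 4, 6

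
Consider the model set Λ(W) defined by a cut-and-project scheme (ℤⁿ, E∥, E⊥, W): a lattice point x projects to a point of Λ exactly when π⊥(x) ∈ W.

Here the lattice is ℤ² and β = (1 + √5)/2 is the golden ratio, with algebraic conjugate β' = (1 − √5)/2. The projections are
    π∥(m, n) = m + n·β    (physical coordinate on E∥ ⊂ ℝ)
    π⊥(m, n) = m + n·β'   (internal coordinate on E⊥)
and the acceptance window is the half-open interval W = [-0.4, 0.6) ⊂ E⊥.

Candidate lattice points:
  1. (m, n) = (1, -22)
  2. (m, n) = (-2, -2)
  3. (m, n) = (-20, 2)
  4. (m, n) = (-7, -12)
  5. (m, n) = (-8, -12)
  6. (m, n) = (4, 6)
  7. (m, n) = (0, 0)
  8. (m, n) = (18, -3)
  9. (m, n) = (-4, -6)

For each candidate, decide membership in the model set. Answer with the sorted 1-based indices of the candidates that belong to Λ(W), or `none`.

4, 6, 7, 9

β' = (1−√5)/2 ≈ -0.6180.
#1 (1,-22): internal coord 1 + (-22)·β' = +14.5967; +14.5967 ∉ [-0.4, 0.6) → out
#2 (-2,-2): internal coord -2 + (-2)·β' = -0.7639; -0.7639 ∉ [-0.4, 0.6) → out
#3 (-20,2): internal coord -20 + (2)·β' = -21.2361; -21.2361 ∉ [-0.4, 0.6) → out
#4 (-7,-12): internal coord -7 + (-12)·β' = +0.4164; +0.4164 ∈ [-0.4, 0.6) → IN Λ
#5 (-8,-12): internal coord -8 + (-12)·β' = -0.5836; -0.5836 ∉ [-0.4, 0.6) → out
#6 (4,6): internal coord 4 + (6)·β' = +0.2918; +0.2918 ∈ [-0.4, 0.6) → IN Λ
#7 (0,0): internal coord 0 + (0)·β' = +0.0000; +0.0000 ∈ [-0.4, 0.6) → IN Λ
#8 (18,-3): internal coord 18 + (-3)·β' = +19.8541; +19.8541 ∉ [-0.4, 0.6) → out
#9 (-4,-6): internal coord -4 + (-6)·β' = -0.2918; -0.2918 ∈ [-0.4, 0.6) → IN Λ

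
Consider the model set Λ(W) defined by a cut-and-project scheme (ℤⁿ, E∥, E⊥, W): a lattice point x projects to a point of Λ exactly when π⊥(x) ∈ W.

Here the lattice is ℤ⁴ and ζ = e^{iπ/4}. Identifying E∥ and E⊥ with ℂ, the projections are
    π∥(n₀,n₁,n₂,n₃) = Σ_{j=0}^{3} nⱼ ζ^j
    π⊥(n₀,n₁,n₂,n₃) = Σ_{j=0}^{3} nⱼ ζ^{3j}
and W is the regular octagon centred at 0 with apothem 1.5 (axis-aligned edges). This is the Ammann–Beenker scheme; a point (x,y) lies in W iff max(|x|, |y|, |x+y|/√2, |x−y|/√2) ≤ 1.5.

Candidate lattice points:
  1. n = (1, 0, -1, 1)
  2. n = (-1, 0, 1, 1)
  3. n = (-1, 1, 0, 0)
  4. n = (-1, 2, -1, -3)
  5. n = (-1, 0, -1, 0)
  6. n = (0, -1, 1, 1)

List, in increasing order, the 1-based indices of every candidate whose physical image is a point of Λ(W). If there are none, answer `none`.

With ζ = e^{iπ/4} the internal vectors are ζ^0,ζ^3,ζ^6,ζ^9.
#1 (1, 0, -1, 1): internal (1.7071, 1.7071); octagon support 2.4142 vs apothem 1.5 → ∉ W
#2 (-1, 0, 1, 1): internal (-0.2929, -0.2929); octagon support 0.4142 vs apothem 1.5 → ∈ W
#3 (-1, 1, 0, 0): internal (-1.7071, 0.7071); octagon support 1.7071 vs apothem 1.5 → ∉ W
#4 (-1, 2, -1, -3): internal (-4.5355, 0.2929); octagon support 4.5355 vs apothem 1.5 → ∉ W
#5 (-1, 0, -1, 0): internal (-1.0000, 1.0000); octagon support 1.4142 vs apothem 1.5 → ∈ W
#6 (0, -1, 1, 1): internal (1.4142, -1.0000); octagon support 1.7071 vs apothem 1.5 → ∉ W

2, 5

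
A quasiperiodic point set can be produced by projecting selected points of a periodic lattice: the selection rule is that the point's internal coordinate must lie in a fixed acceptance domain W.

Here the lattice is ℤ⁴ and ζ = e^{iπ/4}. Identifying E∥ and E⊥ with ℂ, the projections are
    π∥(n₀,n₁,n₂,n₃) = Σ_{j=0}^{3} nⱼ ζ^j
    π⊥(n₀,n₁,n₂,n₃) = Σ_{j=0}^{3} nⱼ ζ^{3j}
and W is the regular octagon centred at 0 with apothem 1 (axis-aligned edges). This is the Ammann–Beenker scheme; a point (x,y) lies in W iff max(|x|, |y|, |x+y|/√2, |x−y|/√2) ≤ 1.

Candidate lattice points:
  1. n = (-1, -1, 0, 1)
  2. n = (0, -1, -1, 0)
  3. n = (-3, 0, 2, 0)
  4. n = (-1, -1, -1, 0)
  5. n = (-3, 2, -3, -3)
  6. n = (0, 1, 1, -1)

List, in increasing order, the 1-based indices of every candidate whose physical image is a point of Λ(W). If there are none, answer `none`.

With ζ = e^{iπ/4} the internal vectors are ζ^0,ζ^3,ζ^6,ζ^9.
candidate 1: n = (-1, -1, 0, 1) → π⊥ ≈ (+0.41421, +0.00000); max(|x|,|y|,|x±y|/√2) = 0.41421 ≤ 1 ⇒ ∈ W
candidate 2: n = (0, -1, -1, 0) → π⊥ ≈ (+0.70711, +0.29289); max(|x|,|y|,|x±y|/√2) = 0.70711 ≤ 1 ⇒ ∈ W
candidate 3: n = (-3, 0, 2, 0) → π⊥ ≈ (-3.00000, -2.00000); max(|x|,|y|,|x±y|/√2) = 3.53553 > 1 ⇒ ∉ W
candidate 4: n = (-1, -1, -1, 0) → π⊥ ≈ (-0.29289, +0.29289); max(|x|,|y|,|x±y|/√2) = 0.41421 ≤ 1 ⇒ ∈ W
candidate 5: n = (-3, 2, -3, -3) → π⊥ ≈ (-6.53553, +2.29289); max(|x|,|y|,|x±y|/√2) = 6.53553 > 1 ⇒ ∉ W
candidate 6: n = (0, 1, 1, -1) → π⊥ ≈ (-1.41421, -1.00000); max(|x|,|y|,|x±y|/√2) = 1.70711 > 1 ⇒ ∉ W

1, 2, 4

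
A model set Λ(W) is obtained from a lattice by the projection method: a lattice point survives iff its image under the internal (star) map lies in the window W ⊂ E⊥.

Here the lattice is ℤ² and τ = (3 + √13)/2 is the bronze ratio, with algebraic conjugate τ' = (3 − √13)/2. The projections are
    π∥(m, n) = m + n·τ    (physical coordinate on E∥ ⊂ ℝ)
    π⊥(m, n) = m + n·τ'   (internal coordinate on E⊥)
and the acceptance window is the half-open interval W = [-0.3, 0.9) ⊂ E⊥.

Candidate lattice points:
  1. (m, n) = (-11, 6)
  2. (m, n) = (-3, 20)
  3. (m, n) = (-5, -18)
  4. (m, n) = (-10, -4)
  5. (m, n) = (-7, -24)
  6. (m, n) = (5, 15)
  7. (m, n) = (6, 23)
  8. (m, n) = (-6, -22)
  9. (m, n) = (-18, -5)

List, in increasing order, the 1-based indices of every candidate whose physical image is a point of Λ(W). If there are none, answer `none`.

Compute τ' = (3−√13)/2 = -0.30278, so π⊥(m,n) = m -0.30278·n.
[1] lift (-11,6): star map gives -12.81665; window check -0.3 ≤ -12.81665 < 0.9 is false → out
[2] lift (-3,20): star map gives -9.05551; window check -0.3 ≤ -9.05551 < 0.9 is false → out
[3] lift (-5,-18): star map gives 0.44996; window check -0.3 ≤ 0.44996 < 0.9 is true → IN Λ
[4] lift (-10,-4): star map gives -8.78890; window check -0.3 ≤ -8.78890 < 0.9 is false → out
[5] lift (-7,-24): star map gives 0.26662; window check -0.3 ≤ 0.26662 < 0.9 is true → IN Λ
[6] lift (5,15): star map gives 0.45837; window check -0.3 ≤ 0.45837 < 0.9 is true → IN Λ
[7] lift (6,23): star map gives -0.96384; window check -0.3 ≤ -0.96384 < 0.9 is false → out
[8] lift (-6,-22): star map gives 0.66106; window check -0.3 ≤ 0.66106 < 0.9 is true → IN Λ
[9] lift (-18,-5): star map gives -16.48612; window check -0.3 ≤ -16.48612 < 0.9 is false → out

3, 5, 6, 8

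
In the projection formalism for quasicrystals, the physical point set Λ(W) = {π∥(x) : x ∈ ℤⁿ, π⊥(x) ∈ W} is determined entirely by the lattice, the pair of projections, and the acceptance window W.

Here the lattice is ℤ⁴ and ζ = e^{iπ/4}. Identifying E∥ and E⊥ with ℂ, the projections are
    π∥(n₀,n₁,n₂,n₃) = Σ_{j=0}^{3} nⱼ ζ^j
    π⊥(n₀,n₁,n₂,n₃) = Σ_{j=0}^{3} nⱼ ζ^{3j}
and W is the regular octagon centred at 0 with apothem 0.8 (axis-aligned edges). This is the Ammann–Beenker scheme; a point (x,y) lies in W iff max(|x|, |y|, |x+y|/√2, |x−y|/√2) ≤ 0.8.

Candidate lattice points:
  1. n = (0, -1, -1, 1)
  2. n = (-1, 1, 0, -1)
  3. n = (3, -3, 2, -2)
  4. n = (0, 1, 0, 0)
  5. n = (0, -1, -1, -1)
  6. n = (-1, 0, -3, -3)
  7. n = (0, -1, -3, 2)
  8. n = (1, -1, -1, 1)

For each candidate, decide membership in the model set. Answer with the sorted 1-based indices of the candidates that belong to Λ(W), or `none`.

Internal map: ζ^{3j} for j=0..3 gives (1,0), (−√2/2,√2/2), (0,−1), (√2/2,√2/2).
candidate 1: n = (0, -1, -1, 1) → π⊥ ≈ (+1.41421, +1.00000); max(|x|,|y|,|x±y|/√2) = 1.70711 > 0.8 ⇒ ∉ W
candidate 2: n = (-1, 1, 0, -1) → π⊥ ≈ (-2.41421, +0.00000); max(|x|,|y|,|x±y|/√2) = 2.41421 > 0.8 ⇒ ∉ W
candidate 3: n = (3, -3, 2, -2) → π⊥ ≈ (+3.70711, -5.53553); max(|x|,|y|,|x±y|/√2) = 6.53553 > 0.8 ⇒ ∉ W
candidate 4: n = (0, 1, 0, 0) → π⊥ ≈ (-0.70711, +0.70711); max(|x|,|y|,|x±y|/√2) = 1.00000 > 0.8 ⇒ ∉ W
candidate 5: n = (0, -1, -1, -1) → π⊥ ≈ (+0.00000, -0.41421); max(|x|,|y|,|x±y|/√2) = 0.41421 ≤ 0.8 ⇒ ∈ W
candidate 6: n = (-1, 0, -3, -3) → π⊥ ≈ (-3.12132, +0.87868); max(|x|,|y|,|x±y|/√2) = 3.12132 > 0.8 ⇒ ∉ W
candidate 7: n = (0, -1, -3, 2) → π⊥ ≈ (+2.12132, +3.70711); max(|x|,|y|,|x±y|/√2) = 4.12132 > 0.8 ⇒ ∉ W
candidate 8: n = (1, -1, -1, 1) → π⊥ ≈ (+2.41421, +1.00000); max(|x|,|y|,|x±y|/√2) = 2.41421 > 0.8 ⇒ ∉ W

5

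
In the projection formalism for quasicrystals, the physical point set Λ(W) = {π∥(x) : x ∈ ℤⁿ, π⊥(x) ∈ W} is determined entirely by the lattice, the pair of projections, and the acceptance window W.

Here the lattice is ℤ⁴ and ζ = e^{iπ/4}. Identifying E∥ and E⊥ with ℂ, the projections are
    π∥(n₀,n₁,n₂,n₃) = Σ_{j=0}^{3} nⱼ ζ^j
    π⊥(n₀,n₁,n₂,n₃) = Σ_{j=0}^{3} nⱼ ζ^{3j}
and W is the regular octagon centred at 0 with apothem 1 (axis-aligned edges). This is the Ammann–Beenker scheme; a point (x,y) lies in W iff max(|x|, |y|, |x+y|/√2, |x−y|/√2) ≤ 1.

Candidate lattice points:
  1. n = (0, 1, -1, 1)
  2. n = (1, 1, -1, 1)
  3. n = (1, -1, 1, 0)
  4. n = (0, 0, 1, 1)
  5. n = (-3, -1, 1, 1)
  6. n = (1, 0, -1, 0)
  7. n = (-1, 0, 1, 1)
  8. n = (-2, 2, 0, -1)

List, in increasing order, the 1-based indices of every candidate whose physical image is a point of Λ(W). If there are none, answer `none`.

π⊥(n) = n₀ + n₁ζ³ + n₂ζ⁶ + n₃ζ⁹ where ζ = e^{iπ/4}.
#1 (0, 1, -1, 1): internal (0.0000, 2.4142); octagon support 2.4142 vs apothem 1 → ∉ W
#2 (1, 1, -1, 1): internal (1.0000, 2.4142); octagon support 2.4142 vs apothem 1 → ∉ W
#3 (1, -1, 1, 0): internal (1.7071, -1.7071); octagon support 2.4142 vs apothem 1 → ∉ W
#4 (0, 0, 1, 1): internal (0.7071, -0.2929); octagon support 0.7071 vs apothem 1 → ∈ W
#5 (-3, -1, 1, 1): internal (-1.5858, -1.0000); octagon support 1.8284 vs apothem 1 → ∉ W
#6 (1, 0, -1, 0): internal (1.0000, 1.0000); octagon support 1.4142 vs apothem 1 → ∉ W
#7 (-1, 0, 1, 1): internal (-0.2929, -0.2929); octagon support 0.4142 vs apothem 1 → ∈ W
#8 (-2, 2, 0, -1): internal (-4.1213, 0.7071); octagon support 4.1213 vs apothem 1 → ∉ W

4, 7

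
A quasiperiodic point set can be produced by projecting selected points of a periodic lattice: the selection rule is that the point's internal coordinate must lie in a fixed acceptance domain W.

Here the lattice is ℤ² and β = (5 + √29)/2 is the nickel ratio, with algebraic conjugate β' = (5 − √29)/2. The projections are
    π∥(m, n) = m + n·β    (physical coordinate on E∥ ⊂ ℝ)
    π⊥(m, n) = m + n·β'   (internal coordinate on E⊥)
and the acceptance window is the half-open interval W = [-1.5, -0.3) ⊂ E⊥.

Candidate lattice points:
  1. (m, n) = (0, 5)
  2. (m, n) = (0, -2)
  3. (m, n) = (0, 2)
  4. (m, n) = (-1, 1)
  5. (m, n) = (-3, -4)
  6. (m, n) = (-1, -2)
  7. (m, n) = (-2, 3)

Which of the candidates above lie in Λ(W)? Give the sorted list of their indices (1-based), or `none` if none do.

1, 3, 4, 6

Compute β' = (5−√29)/2 = -0.192582, so π⊥(m,n) = m -0.192582·n.
[1] lift (0,5): star map gives -0.962912; window check -1.5 ≤ -0.962912 < -0.3 is true → IN Λ
[2] lift (0,-2): star map gives 0.385165; window check -1.5 ≤ 0.385165 < -0.3 is false → out
[3] lift (0,2): star map gives -0.385165; window check -1.5 ≤ -0.385165 < -0.3 is true → IN Λ
[4] lift (-1,1): star map gives -1.192582; window check -1.5 ≤ -1.192582 < -0.3 is true → IN Λ
[5] lift (-3,-4): star map gives -2.229670; window check -1.5 ≤ -2.229670 < -0.3 is false → out
[6] lift (-1,-2): star map gives -0.614835; window check -1.5 ≤ -0.614835 < -0.3 is true → IN Λ
[7] lift (-2,3): star map gives -2.577747; window check -1.5 ≤ -2.577747 < -0.3 is false → out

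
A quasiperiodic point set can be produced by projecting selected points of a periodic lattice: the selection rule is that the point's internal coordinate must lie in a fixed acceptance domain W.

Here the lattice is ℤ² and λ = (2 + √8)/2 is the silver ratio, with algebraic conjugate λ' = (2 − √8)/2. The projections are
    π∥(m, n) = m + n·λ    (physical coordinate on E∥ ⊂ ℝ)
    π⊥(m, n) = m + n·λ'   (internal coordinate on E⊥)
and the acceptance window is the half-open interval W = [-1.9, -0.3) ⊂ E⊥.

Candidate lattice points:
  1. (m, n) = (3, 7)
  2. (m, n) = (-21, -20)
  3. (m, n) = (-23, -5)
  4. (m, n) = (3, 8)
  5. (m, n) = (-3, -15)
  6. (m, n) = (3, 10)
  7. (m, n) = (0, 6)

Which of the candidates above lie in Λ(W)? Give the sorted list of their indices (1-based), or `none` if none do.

4, 6

Numerically λ ≈ 2.414214 and λ' = −1/λ ≈ -0.414214.
candidate 1: (m,n)=(3,7) → π∥ = 3+7·λ ≈ 19.899495, π⊥ = 3+7·λ' ≈ 0.100505 ∉ [-1.9, -0.3) ⇒ out
candidate 2: (m,n)=(-21,-20) → π∥ = -21-20·λ ≈ -69.284271, π⊥ = -21-20·λ' ≈ -12.715729 ∉ [-1.9, -0.3) ⇒ out
candidate 3: (m,n)=(-23,-5) → π∥ = -23-5·λ ≈ -35.071068, π⊥ = -23-5·λ' ≈ -20.928932 ∉ [-1.9, -0.3) ⇒ out
candidate 4: (m,n)=(3,8) → π∥ = 3+8·λ ≈ 22.313708, π⊥ = 3+8·λ' ≈ -0.313708 ∈ [-1.9, -0.3) ⇒ IN Λ
candidate 5: (m,n)=(-3,-15) → π∥ = -3-15·λ ≈ -39.213203, π⊥ = -3-15·λ' ≈ 3.213203 ∉ [-1.9, -0.3) ⇒ out
candidate 6: (m,n)=(3,10) → π∥ = 3+10·λ ≈ 27.142136, π⊥ = 3+10·λ' ≈ -1.142136 ∈ [-1.9, -0.3) ⇒ IN Λ
candidate 7: (m,n)=(0,6) → π∥ = 0+6·λ ≈ 14.485281, π⊥ = 0+6·λ' ≈ -2.485281 ∉ [-1.9, -0.3) ⇒ out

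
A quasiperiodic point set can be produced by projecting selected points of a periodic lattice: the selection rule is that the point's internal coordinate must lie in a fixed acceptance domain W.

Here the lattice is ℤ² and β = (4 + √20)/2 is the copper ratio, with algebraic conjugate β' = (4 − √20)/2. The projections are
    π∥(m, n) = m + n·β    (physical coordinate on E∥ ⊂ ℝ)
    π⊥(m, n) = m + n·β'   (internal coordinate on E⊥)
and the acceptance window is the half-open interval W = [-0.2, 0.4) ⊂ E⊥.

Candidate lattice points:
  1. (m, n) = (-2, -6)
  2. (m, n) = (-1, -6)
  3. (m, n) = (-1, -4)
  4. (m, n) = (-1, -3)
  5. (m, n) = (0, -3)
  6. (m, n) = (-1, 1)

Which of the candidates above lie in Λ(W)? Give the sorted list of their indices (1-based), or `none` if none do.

3

β' = (4−√20)/2 ≈ -0.23607.
#1 (-2,-6): internal coord -2 + (-6)·β' = -0.58359; -0.58359 ∉ [-0.2, 0.4) → out
#2 (-1,-6): internal coord -1 + (-6)·β' = +0.41641; +0.41641 ∉ [-0.2, 0.4) → out
#3 (-1,-4): internal coord -1 + (-4)·β' = -0.05573; -0.05573 ∈ [-0.2, 0.4) → IN Λ
#4 (-1,-3): internal coord -1 + (-3)·β' = -0.29180; -0.29180 ∉ [-0.2, 0.4) → out
#5 (0,-3): internal coord 0 + (-3)·β' = +0.70820; +0.70820 ∉ [-0.2, 0.4) → out
#6 (-1,1): internal coord -1 + (1)·β' = -1.23607; -1.23607 ∉ [-0.2, 0.4) → out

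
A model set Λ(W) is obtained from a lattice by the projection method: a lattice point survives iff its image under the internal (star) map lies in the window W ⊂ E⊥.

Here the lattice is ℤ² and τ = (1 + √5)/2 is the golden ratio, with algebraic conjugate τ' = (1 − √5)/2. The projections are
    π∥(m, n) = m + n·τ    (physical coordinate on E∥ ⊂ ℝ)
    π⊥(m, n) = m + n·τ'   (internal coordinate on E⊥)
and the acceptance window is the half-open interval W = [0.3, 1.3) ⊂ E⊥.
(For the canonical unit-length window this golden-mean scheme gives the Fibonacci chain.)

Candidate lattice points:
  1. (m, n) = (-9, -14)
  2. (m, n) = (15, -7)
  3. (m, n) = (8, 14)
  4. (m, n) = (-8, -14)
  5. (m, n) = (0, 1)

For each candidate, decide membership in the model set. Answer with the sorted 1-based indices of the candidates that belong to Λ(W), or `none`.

τ' = (1−√5)/2 ≈ -0.6180.
[1] lift (-9,-14): star map gives -0.3475; window check 0.3 ≤ -0.3475 < 1.3 is false → out
[2] lift (15,-7): star map gives 19.3262; window check 0.3 ≤ 19.3262 < 1.3 is false → out
[3] lift (8,14): star map gives -0.6525; window check 0.3 ≤ -0.6525 < 1.3 is false → out
[4] lift (-8,-14): star map gives 0.6525; window check 0.3 ≤ 0.6525 < 1.3 is true → IN Λ
[5] lift (0,1): star map gives -0.6180; window check 0.3 ≤ -0.6180 < 1.3 is false → out

4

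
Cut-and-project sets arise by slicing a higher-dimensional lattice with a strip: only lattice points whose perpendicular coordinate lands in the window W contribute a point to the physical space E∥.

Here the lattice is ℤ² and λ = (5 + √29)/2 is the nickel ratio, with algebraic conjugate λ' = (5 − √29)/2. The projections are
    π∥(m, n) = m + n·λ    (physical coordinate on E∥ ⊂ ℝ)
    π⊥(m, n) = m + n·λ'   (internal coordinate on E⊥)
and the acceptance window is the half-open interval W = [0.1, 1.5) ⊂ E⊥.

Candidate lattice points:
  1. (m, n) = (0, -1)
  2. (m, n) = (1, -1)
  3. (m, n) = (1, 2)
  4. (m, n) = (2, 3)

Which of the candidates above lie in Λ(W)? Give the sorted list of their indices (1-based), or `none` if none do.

Compute λ' = (5−√29)/2 = -0.192582, so π⊥(m,n) = m -0.192582·n.
#1 (0,-1): internal coord 0 + (-1)·λ' = +0.192582; +0.192582 ∈ [0.1, 1.5) → IN Λ
#2 (1,-1): internal coord 1 + (-1)·λ' = +1.192582; +1.192582 ∈ [0.1, 1.5) → IN Λ
#3 (1,2): internal coord 1 + (2)·λ' = +0.614835; +0.614835 ∈ [0.1, 1.5) → IN Λ
#4 (2,3): internal coord 2 + (3)·λ' = +1.422253; +1.422253 ∈ [0.1, 1.5) → IN Λ

1, 2, 3, 4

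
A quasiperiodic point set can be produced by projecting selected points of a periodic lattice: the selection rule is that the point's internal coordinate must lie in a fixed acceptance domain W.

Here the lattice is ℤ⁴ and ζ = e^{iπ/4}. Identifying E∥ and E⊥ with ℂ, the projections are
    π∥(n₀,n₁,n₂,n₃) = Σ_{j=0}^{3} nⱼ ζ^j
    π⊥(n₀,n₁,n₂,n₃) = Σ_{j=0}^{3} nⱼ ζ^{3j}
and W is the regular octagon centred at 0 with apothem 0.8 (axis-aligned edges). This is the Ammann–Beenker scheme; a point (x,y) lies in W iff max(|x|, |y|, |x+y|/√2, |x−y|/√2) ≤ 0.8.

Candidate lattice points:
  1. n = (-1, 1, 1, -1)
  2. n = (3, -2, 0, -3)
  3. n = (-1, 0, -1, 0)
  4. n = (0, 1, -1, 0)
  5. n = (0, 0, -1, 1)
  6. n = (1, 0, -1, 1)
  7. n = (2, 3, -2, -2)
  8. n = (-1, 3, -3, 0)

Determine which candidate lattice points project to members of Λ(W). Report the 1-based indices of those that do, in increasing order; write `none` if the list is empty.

none

Internal map: ζ^{3j} for j=0..3 gives (1,0), (−√2/2,√2/2), (0,−1), (√2/2,√2/2).
#1 (-1, 1, 1, -1): internal (-2.414214, -1.000000); octagon support 2.414214 vs apothem 0.8 → ∉ W
#2 (3, -2, 0, -3): internal (2.292893, -3.535534); octagon support 4.121320 vs apothem 0.8 → ∉ W
#3 (-1, 0, -1, 0): internal (-1.000000, 1.000000); octagon support 1.414214 vs apothem 0.8 → ∉ W
#4 (0, 1, -1, 0): internal (-0.707107, 1.707107); octagon support 1.707107 vs apothem 0.8 → ∉ W
#5 (0, 0, -1, 1): internal (0.707107, 1.707107); octagon support 1.707107 vs apothem 0.8 → ∉ W
#6 (1, 0, -1, 1): internal (1.707107, 1.707107); octagon support 2.414214 vs apothem 0.8 → ∉ W
#7 (2, 3, -2, -2): internal (-1.535534, 2.707107); octagon support 3.000000 vs apothem 0.8 → ∉ W
#8 (-1, 3, -3, 0): internal (-3.121320, 5.121320); octagon support 5.828427 vs apothem 0.8 → ∉ W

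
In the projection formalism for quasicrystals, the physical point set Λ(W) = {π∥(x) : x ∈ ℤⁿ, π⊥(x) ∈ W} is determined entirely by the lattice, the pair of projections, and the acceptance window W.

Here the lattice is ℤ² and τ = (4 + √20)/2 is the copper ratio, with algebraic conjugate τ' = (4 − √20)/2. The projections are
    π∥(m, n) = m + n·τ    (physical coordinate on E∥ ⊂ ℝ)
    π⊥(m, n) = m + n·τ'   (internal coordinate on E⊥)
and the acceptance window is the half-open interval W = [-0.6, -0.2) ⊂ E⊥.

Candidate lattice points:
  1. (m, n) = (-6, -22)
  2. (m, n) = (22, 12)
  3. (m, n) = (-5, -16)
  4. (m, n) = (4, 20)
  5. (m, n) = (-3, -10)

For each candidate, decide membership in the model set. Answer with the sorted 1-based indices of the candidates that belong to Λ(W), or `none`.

none

τ' = (4−√20)/2 ≈ -0.236068.
[1] lift (-6,-22): star map gives -0.806504; window check -0.6 ≤ -0.806504 < -0.2 is false → out
[2] lift (22,12): star map gives 19.167184; window check -0.6 ≤ 19.167184 < -0.2 is false → out
[3] lift (-5,-16): star map gives -1.222912; window check -0.6 ≤ -1.222912 < -0.2 is false → out
[4] lift (4,20): star map gives -0.721360; window check -0.6 ≤ -0.721360 < -0.2 is false → out
[5] lift (-3,-10): star map gives -0.639320; window check -0.6 ≤ -0.639320 < -0.2 is false → out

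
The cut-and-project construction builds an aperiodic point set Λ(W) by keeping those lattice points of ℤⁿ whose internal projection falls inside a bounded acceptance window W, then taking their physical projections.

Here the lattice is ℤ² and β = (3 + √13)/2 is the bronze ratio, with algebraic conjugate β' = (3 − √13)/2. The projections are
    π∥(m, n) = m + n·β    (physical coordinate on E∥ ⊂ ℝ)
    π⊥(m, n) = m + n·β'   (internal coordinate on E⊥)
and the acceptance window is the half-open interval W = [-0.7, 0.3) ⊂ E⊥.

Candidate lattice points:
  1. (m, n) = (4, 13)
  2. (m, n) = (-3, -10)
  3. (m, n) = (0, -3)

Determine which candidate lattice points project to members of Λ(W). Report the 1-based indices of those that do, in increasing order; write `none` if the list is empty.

1, 2

Compute β' = (3−√13)/2 = -0.3028, so π⊥(m,n) = m -0.3028·n.
#1 (4,13): internal coord 4 + (13)·β' = +0.0639; +0.0639 ∈ [-0.7, 0.3) → IN Λ
#2 (-3,-10): internal coord -3 + (-10)·β' = +0.0278; +0.0278 ∈ [-0.7, 0.3) → IN Λ
#3 (0,-3): internal coord 0 + (-3)·β' = +0.9083; +0.9083 ∉ [-0.7, 0.3) → out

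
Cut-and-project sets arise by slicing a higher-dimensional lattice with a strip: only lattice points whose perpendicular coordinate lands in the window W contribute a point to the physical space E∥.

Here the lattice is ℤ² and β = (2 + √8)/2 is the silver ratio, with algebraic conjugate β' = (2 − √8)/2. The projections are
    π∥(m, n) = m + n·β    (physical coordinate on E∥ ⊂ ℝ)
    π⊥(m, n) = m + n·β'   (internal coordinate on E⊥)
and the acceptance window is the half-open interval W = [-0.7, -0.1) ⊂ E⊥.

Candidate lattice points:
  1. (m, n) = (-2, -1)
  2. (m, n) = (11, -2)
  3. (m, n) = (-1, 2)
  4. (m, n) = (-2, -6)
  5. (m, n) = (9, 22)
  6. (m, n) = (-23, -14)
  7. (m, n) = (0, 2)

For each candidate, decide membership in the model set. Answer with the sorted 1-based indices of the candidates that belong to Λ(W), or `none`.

Compute β' = (2−√8)/2 = -0.4142, so π⊥(m,n) = m -0.4142·n.
#1 (-2,-1): internal coord -2 + (-1)·β' = -1.5858; -1.5858 ∉ [-0.7, -0.1) → out
#2 (11,-2): internal coord 11 + (-2)·β' = +11.8284; +11.8284 ∉ [-0.7, -0.1) → out
#3 (-1,2): internal coord -1 + (2)·β' = -1.8284; -1.8284 ∉ [-0.7, -0.1) → out
#4 (-2,-6): internal coord -2 + (-6)·β' = +0.4853; +0.4853 ∉ [-0.7, -0.1) → out
#5 (9,22): internal coord 9 + (22)·β' = -0.1127; -0.1127 ∈ [-0.7, -0.1) → IN Λ
#6 (-23,-14): internal coord -23 + (-14)·β' = -17.2010; -17.2010 ∉ [-0.7, -0.1) → out
#7 (0,2): internal coord 0 + (2)·β' = -0.8284; -0.8284 ∉ [-0.7, -0.1) → out

5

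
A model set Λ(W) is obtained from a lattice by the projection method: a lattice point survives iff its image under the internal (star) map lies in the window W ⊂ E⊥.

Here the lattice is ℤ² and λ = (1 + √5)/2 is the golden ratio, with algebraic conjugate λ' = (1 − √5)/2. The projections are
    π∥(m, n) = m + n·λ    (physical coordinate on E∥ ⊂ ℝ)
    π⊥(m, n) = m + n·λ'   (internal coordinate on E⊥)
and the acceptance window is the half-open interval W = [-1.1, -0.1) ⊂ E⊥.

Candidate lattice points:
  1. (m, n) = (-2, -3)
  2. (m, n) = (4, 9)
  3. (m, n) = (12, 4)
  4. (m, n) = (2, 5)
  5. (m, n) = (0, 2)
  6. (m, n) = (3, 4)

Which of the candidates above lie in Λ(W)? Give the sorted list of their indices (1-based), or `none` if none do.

1, 4

Numerically λ ≈ 1.618034 and λ' = −1/λ ≈ -0.618034.
[1] lift (-2,-3): star map gives -0.145898; window check -1.1 ≤ -0.145898 < -0.1 is true → IN Λ
[2] lift (4,9): star map gives -1.562306; window check -1.1 ≤ -1.562306 < -0.1 is false → out
[3] lift (12,4): star map gives 9.527864; window check -1.1 ≤ 9.527864 < -0.1 is false → out
[4] lift (2,5): star map gives -1.090170; window check -1.1 ≤ -1.090170 < -0.1 is true → IN Λ
[5] lift (0,2): star map gives -1.236068; window check -1.1 ≤ -1.236068 < -0.1 is false → out
[6] lift (3,4): star map gives 0.527864; window check -1.1 ≤ 0.527864 < -0.1 is false → out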